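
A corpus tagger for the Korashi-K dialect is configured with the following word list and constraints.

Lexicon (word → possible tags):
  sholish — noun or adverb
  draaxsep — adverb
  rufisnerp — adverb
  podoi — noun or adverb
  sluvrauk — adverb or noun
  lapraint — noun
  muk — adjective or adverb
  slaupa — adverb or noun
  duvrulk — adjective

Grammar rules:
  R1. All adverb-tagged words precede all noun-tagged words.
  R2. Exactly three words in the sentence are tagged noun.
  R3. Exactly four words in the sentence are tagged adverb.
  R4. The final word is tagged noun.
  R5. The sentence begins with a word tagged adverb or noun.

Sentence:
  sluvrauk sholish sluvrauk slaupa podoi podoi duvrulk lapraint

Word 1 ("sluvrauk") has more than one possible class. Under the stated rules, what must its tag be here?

Candidates per position — 1:sluvrauk {adverb,noun}; 2:sholish {noun,adverb}; 3:sluvrauk {adverb,noun}; 4:slaupa {adverb,noun}; 5:podoi {noun,adverb}; 6:podoi {noun,adverb}; 7:duvrulk {adjective}; 8:lapraint {noun}.
Position 1: the remaining choice is settled jointly with positions 2, 3, 4, 5, 6 — only adverb at position 1 is part of a tagging that satisfies every rule.
The unique satisfying tagging is: adverb adverb adverb adverb noun noun adjective noun.
Check: rule 1 satisfied; rule 2 satisfied; rule 3 satisfied; rule 4 satisfied; rule 5 satisfied.

adverb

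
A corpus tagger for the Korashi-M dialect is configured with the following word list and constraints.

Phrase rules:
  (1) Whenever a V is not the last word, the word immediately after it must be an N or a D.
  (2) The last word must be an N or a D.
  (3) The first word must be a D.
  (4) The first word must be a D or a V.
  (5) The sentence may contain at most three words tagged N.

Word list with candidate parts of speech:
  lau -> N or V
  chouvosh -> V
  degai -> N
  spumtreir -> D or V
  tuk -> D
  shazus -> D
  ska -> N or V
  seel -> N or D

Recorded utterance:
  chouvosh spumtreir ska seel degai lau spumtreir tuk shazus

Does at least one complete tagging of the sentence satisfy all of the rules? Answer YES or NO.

NO

Candidates per position — 1:chouvosh {V}; 2:spumtreir {D,V}; 3:ska {N,V}; 4:seel {N,D}; 5:degai {N}; 6:lau {N,V}; 7:spumtreir {D,V}; 8:tuk {D}; 9:shazus {D}.
Rule 3 cannot be satisfied by any choice of tags from the lexicon.
So there is no consistent tagging.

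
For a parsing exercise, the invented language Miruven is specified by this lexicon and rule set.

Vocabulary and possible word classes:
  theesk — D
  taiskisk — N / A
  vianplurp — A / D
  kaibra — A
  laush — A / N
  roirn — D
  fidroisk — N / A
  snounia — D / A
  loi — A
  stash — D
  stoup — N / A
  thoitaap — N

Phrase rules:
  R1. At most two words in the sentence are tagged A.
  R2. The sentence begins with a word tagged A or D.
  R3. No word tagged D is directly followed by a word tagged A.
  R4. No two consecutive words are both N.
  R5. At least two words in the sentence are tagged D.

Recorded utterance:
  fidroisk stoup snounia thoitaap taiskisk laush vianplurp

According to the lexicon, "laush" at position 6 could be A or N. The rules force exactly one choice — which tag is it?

N

Candidates per position — 1:fidroisk {N,A}; 2:stoup {N,A}; 3:snounia {D,A}; 4:thoitaap {N}; 5:taiskisk {N,A}; 6:laush {A,N}; 7:vianplurp {A,D}.
Position 1: N is ruled out by rule 2; that leaves A.
Position 3: A is ruled out by rule 5; that leaves D.
Position 5: N is ruled out by rule 4; that leaves A.
Position 6: A is ruled out by rule 1; that leaves N.
Position 7: A is ruled out by rule 1; that leaves D.
Position 2: A is ruled out by rule 1; that leaves N.
The unique satisfying tagging is: A N D N A N D.
Verifying each rule — rule 1 ✓; rule 2 ✓; rule 3 ✓; rule 4 ✓; rule 5 ✓.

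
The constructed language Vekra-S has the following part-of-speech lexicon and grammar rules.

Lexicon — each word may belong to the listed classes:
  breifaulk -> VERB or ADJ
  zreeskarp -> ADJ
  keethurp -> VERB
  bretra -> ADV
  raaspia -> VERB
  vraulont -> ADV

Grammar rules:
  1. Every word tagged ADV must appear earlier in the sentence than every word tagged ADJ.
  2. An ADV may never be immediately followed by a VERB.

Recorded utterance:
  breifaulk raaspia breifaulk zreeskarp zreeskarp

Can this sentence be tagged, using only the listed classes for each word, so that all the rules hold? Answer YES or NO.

Candidates per position — 1:breifaulk {VERB,ADJ}; 2:raaspia {VERB}; 3:breifaulk {VERB,ADJ}; 4:zreeskarp {ADJ}; 5:zreeskarp {ADJ}.
One satisfying assignment: ADJ VERB VERB ADJ ADJ.
Verifying each rule — rule 1 ✓; rule 2 ✓.

YES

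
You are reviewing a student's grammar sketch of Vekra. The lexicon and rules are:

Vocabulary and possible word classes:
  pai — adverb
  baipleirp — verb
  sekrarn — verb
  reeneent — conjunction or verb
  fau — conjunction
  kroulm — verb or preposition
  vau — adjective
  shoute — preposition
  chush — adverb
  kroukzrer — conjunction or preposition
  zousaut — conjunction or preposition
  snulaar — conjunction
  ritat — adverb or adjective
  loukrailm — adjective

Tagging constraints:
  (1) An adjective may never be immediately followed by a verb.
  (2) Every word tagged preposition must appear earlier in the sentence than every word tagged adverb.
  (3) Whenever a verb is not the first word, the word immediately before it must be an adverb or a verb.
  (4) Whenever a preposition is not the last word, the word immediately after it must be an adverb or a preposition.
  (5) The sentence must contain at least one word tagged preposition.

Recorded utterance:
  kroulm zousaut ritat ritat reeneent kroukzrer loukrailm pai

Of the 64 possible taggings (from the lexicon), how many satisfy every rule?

6

Candidates per position — 1:kroulm {verb,preposition}; 2:zousaut {conjunction,preposition}; 3:ritat {adverb,adjective}; 4:ritat {adverb,adjective}; 5:reeneent {conjunction,verb}; 6:kroukzrer {conjunction,preposition}; 7:loukrailm {adjective}; 8:pai {adverb}.
There are 64 candidate sequences in total.
Checking each against the rules leaves 6 sequences.
Count = 6.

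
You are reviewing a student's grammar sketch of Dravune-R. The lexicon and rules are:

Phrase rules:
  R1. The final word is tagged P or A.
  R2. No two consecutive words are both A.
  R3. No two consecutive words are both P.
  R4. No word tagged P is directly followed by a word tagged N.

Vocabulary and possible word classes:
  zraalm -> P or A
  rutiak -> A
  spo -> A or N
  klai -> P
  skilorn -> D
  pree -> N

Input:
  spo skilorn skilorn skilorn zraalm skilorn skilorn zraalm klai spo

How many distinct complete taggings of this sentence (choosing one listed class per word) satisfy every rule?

Candidates per position — 1:spo {A,N}; 2:skilorn {D}; 3:skilorn {D}; 4:skilorn {D}; 5:zraalm {P,A}; 6:skilorn {D}; 7:skilorn {D}; 8:zraalm {P,A}; 9:klai {P}; 10:spo {A,N}.
There are 16 candidate sequences in total.
The sequences that satisfy every rule: A D D D P D D A P A; A D D D A D D A P A; N D D D P D D A P A; N D D D A D D A P A.
Count = 4.

4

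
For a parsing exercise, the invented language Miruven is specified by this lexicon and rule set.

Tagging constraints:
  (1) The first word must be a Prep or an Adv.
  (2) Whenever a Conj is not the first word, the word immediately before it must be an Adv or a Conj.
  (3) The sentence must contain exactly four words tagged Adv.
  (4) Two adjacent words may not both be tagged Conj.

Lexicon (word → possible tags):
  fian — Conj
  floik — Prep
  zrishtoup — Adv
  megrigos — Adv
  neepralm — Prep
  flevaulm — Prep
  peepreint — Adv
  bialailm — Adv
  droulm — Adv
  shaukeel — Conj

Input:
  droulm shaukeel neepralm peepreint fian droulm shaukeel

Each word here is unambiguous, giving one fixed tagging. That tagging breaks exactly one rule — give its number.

Fixed tagging: Adv Conj Prep Adv Conj Adv Conj.
Applying the rules: R1 pass, R2 pass, R3 fail, R4 pass.
Only rule 3 fails.

3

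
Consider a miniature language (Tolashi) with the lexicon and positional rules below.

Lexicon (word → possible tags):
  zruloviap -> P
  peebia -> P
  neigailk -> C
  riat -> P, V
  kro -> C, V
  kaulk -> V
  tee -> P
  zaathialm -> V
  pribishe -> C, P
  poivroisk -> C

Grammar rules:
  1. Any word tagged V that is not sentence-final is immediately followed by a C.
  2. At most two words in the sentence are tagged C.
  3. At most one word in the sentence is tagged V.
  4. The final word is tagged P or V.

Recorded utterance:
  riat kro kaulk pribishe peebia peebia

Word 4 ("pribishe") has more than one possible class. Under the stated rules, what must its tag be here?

Candidates per position — 1:riat {P,V}; 2:kro {C,V}; 3:kaulk {V}; 4:pribishe {C,P}; 5:peebia {P}; 6:peebia {P}.
At position 1, choosing V makes rule 3 impossible to satisfy; hence P.
At position 2, choosing V makes rule 1 impossible to satisfy; hence C.
At position 4, choosing P makes rule 1 impossible to satisfy; hence C.
The unique satisfying tagging is: P C V C P P.
Rule-by-rule: rule 1 holds; rule 2 holds; rule 3 holds; rule 4 holds.

C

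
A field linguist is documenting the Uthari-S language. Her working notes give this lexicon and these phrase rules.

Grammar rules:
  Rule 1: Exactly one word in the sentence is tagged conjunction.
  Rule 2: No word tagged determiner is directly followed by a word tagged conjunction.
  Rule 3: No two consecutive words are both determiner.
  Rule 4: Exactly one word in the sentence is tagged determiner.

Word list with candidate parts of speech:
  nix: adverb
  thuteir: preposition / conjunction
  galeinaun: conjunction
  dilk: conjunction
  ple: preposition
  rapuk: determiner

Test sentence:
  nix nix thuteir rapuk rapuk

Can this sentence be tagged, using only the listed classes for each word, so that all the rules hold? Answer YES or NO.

NO

Candidates per position — 1:nix {adverb}; 2:nix {adverb}; 3:thuteir {preposition,conjunction}; 4:rapuk {determiner}; 5:rapuk {determiner}.
Rule 3 cannot be satisfied by any choice of tags from the lexicon.
So there is no consistent tagging.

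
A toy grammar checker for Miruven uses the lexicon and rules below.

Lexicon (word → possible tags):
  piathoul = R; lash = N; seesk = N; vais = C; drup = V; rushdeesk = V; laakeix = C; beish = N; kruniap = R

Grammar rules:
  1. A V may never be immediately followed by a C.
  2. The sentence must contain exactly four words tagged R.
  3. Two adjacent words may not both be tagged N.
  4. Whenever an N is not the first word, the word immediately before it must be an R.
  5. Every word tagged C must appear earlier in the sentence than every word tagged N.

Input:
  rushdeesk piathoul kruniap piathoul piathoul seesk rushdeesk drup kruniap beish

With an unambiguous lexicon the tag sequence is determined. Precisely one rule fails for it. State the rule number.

Fixed tagging: V R R R R N V V R N.
Rule check: R1 pass, R2 fail, R3 pass, R4 pass, R5 pass.
Only rule 2 fails.

2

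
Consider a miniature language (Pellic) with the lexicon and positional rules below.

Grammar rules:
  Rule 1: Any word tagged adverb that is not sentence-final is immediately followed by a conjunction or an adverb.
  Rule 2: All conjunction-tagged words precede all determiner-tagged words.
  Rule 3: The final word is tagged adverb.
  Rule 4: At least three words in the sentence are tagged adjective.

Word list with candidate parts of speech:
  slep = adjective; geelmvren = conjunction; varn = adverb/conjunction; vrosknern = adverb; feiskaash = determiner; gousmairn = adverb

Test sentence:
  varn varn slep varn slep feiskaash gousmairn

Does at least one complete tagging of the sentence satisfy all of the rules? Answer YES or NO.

NO

Candidates per position — 1:varn {adverb,conjunction}; 2:varn {adverb,conjunction}; 3:slep {adjective}; 4:varn {adverb,conjunction}; 5:slep {adjective}; 6:feiskaash {determiner}; 7:gousmairn {adverb}.
Rule 4 cannot be satisfied by any choice of tags from the lexicon.
So there is no consistent tagging.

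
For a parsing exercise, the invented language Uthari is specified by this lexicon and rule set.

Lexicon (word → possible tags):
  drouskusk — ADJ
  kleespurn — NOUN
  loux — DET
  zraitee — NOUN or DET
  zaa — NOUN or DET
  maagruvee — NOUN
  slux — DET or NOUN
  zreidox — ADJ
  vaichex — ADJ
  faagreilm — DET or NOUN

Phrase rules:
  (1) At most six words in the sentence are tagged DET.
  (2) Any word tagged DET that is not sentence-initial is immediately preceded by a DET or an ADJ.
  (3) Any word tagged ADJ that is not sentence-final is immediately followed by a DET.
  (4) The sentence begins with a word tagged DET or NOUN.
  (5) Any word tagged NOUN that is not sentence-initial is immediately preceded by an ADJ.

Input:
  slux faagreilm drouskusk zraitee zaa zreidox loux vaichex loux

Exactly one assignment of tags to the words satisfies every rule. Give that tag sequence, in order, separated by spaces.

Candidates per position — 1:slux {DET,NOUN}; 2:faagreilm {DET,NOUN}; 3:drouskusk {ADJ}; 4:zraitee {NOUN,DET}; 5:zaa {NOUN,DET}; 6:zreidox {ADJ}; 7:loux {DET}; 8:vaichex {ADJ}; 9:loux {DET}.
Word 2 cannot be NOUN — rule 5 would then fail for every completion. It is DET.
Word 4 cannot be NOUN — rule 3 would then fail for every completion. It is DET.
Word 5 cannot be NOUN — rule 5 would then fail for every completion. It is DET.
Word 1 cannot be NOUN — rule 2 would then fail for every completion. It is DET.
That leaves exactly one tagging: DET DET ADJ DET DET ADJ DET ADJ DET.
Check: rule 1 holds; rule 2 holds; rule 3 holds; rule 4 holds; rule 5 holds.

DET DET ADJ DET DET ADJ DET ADJ DET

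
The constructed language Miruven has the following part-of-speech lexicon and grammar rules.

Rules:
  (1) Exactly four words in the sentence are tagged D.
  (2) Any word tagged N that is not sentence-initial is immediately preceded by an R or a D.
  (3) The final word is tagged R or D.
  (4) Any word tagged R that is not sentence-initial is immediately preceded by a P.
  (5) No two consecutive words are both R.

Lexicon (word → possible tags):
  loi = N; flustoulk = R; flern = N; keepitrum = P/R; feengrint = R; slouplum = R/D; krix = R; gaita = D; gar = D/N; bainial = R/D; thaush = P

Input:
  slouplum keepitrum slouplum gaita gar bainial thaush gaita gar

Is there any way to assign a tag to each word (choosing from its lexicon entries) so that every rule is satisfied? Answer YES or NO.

Candidates per position — 1:slouplum {R,D}; 2:keepitrum {P,R}; 3:slouplum {R,D}; 4:gaita {D}; 5:gar {D,N}; 6:bainial {R,D}; 7:thaush {P}; 8:gaita {D}; 9:gar {D,N}.
One satisfying assignment: R P R D N D P D D.
Verifying each rule — rule 1 ok; rule 2 ok; rule 3 ok; rule 4 ok; rule 5 ok.

YES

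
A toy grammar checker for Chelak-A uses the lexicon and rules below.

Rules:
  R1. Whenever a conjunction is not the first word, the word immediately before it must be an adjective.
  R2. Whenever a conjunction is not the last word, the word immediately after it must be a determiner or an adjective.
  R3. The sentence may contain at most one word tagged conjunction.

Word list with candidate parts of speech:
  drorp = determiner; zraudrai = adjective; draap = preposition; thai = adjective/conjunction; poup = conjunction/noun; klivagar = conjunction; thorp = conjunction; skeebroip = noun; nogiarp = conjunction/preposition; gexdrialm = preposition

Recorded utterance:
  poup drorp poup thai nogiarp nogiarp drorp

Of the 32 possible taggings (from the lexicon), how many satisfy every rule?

Candidates per position — 1:poup {conjunction,noun}; 2:drorp {determiner}; 3:poup {conjunction,noun}; 4:thai {adjective,conjunction}; 5:nogiarp {conjunction,preposition}; 6:nogiarp {conjunction,preposition}; 7:drorp {determiner}.
There are 32 candidate sequences in total.
The sequences that satisfy every rule: conjunction determiner noun adjective preposition preposition determiner; noun determiner noun adjective preposition preposition determiner.
Count = 2.

2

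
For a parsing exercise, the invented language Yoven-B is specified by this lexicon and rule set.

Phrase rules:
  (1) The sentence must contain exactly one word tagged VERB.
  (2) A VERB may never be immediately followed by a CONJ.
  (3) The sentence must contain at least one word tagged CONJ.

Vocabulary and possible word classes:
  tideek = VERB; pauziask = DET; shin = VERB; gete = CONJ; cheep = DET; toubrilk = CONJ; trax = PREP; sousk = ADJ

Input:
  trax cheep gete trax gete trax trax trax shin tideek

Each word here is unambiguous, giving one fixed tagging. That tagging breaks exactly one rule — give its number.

Fixed tagging: PREP DET CONJ PREP CONJ PREP PREP PREP VERB VERB.
Checking each rule: R1 violated, R2 holds, R3 holds.
Only rule 1 fails.

1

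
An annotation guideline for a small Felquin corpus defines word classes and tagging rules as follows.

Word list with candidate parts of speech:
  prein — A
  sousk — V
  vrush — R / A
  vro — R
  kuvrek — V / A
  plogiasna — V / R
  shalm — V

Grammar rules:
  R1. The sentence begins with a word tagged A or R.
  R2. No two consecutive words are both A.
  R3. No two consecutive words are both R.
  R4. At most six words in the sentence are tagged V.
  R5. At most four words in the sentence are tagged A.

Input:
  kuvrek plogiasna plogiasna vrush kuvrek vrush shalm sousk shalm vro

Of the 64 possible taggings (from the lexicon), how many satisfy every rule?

Candidates per position — 1:kuvrek {V,A}; 2:plogiasna {V,R}; 3:plogiasna {V,R}; 4:vrush {R,A}; 5:kuvrek {V,A}; 6:vrush {R,A}; 7:shalm {V}; 8:sousk {V}; 9:shalm {V}; 10:vro {R}.
There are 64 candidate sequences in total.
Checking each against the rules leaves 12 sequences.
Count = 12.

12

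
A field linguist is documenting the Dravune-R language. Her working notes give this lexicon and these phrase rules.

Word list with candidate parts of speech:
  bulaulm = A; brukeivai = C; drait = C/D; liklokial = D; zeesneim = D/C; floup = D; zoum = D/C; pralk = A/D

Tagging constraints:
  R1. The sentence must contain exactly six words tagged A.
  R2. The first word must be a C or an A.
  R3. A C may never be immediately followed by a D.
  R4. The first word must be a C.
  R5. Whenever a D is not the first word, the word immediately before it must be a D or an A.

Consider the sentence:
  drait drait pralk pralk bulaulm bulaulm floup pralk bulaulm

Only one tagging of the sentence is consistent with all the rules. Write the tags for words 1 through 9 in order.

Candidates per position — 1:drait {C,D}; 2:drait {C,D}; 3:pralk {A,D}; 4:pralk {A,D}; 5:bulaulm {A}; 6:bulaulm {A}; 7:floup {D}; 8:pralk {A,D}; 9:bulaulm {A}.
If word 1 were D, no tagging could satisfy rule 2; so word 1 is C.
If word 2 were D, no tagging could satisfy rule 3; so word 2 is C.
If word 3 were D, no tagging could satisfy rule 1; so word 3 is A.
If word 4 were D, no tagging could satisfy rule 1; so word 4 is A.
If word 8 were D, no tagging could satisfy rule 1; so word 8 is A.
The only consistent sequence is: C C A A A A D A A.
Check: rule 1 satisfied; rule 2 satisfied; rule 3 satisfied; rule 4 satisfied; rule 5 satisfied.

C C A A A A D A A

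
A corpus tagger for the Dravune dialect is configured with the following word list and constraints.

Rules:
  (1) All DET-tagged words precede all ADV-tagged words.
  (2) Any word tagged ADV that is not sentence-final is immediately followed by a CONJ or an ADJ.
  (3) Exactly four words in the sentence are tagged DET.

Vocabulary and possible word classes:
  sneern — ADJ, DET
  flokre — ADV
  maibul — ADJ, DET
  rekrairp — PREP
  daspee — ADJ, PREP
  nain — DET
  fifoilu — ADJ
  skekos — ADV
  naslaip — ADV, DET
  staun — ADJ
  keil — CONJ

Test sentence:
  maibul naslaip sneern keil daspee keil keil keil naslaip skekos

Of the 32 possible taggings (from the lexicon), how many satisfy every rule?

Candidates per position — 1:maibul {ADJ,DET}; 2:naslaip {ADV,DET}; 3:sneern {ADJ,DET}; 4:keil {CONJ}; 5:daspee {ADJ,PREP}; 6:keil {CONJ}; 7:keil {CONJ}; 8:keil {CONJ}; 9:naslaip {ADV,DET}; 10:skekos {ADV}.
There are 32 candidate sequences in total.
The sequences that satisfy every rule: DET DET DET CONJ ADJ CONJ CONJ CONJ DET ADV; DET DET DET CONJ PREP CONJ CONJ CONJ DET ADV.
Count = 2.

2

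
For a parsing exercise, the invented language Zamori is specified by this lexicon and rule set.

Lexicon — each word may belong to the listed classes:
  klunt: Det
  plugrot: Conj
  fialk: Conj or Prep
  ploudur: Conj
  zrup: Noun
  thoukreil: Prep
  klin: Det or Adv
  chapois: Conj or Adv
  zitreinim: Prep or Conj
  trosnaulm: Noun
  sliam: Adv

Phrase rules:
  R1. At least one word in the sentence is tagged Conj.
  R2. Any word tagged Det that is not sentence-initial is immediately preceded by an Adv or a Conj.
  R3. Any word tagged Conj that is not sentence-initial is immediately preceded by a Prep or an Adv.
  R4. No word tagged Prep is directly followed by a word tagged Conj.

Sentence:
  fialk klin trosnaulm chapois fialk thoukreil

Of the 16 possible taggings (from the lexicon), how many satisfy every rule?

5

Candidates per position — 1:fialk {Conj,Prep}; 2:klin {Det,Adv}; 3:trosnaulm {Noun}; 4:chapois {Conj,Adv}; 5:fialk {Conj,Prep}; 6:thoukreil {Prep}.
There are 16 candidate sequences in total.
The sequences that satisfy every rule: Conj Det Noun Adv Conj Prep; Conj Det Noun Adv Prep Prep; Conj Adv Noun Adv Conj Prep; Conj Adv Noun Adv Prep Prep; Prep Adv Noun Adv Conj Prep.
Count = 5.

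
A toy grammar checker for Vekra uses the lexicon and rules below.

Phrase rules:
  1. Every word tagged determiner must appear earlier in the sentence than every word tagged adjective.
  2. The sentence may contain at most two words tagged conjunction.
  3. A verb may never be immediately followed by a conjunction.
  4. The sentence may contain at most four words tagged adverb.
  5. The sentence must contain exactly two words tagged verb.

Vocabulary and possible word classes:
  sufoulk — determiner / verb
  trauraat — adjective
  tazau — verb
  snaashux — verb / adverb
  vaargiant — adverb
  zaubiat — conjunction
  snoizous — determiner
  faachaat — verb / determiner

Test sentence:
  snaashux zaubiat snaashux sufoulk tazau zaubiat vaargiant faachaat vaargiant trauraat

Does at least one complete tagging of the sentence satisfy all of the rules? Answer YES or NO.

Candidates per position — 1:snaashux {verb,adverb}; 2:zaubiat {conjunction}; 3:snaashux {verb,adverb}; 4:sufoulk {determiner,verb}; 5:tazau {verb}; 6:zaubiat {conjunction}; 7:vaargiant {adverb}; 8:faachaat {verb,determiner}; 9:vaargiant {adverb}; 10:trauraat {adjective}.
Rule 3 cannot be satisfied by any choice of tags from the lexicon.
So there is no consistent tagging.

NO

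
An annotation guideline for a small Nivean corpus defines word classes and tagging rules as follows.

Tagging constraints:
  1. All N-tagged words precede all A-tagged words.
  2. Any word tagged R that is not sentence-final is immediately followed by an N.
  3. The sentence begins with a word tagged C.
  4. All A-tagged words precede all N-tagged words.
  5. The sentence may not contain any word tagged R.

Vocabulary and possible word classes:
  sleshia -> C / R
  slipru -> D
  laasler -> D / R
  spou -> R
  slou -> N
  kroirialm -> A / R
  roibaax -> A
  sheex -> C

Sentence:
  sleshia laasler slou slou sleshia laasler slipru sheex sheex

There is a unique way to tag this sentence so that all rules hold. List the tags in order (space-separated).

C D N N C D D C C

Candidates per position — 1:sleshia {C,R}; 2:laasler {D,R}; 3:slou {N}; 4:slou {N}; 5:sleshia {C,R}; 6:laasler {D,R}; 7:slipru {D}; 8:sheex {C}; 9:sheex {C}.
Position 1: tagging it R would leave rule 2 unsatisfiable, so it must be C.
Position 2: tagging it R would leave rule 5 unsatisfiable, so it must be D.
Position 5: tagging it R would leave rule 2 unsatisfiable, so it must be C.
Position 6: tagging it R would leave rule 2 unsatisfiable, so it must be D.
The unique satisfying tagging is: C D N N C D D C C.
Check: rule 1 satisfied; rule 2 satisfied; rule 3 satisfied; rule 4 satisfied; rule 5 satisfied.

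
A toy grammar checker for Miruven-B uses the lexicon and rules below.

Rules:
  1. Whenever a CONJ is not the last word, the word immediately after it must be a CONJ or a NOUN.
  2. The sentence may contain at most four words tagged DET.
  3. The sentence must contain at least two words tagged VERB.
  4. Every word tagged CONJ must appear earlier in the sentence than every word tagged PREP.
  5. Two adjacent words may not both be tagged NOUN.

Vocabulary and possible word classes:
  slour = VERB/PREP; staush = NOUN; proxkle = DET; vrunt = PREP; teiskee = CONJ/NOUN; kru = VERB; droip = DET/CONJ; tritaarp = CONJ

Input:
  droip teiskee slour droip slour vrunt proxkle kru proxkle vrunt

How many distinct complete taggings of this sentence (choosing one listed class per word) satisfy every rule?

6

Candidates per position — 1:droip {DET,CONJ}; 2:teiskee {CONJ,NOUN}; 3:slour {VERB,PREP}; 4:droip {DET,CONJ}; 5:slour {VERB,PREP}; 6:vrunt {PREP}; 7:proxkle {DET}; 8:kru {VERB}; 9:proxkle {DET}; 10:vrunt {PREP}.
There are 32 candidate sequences in total.
Checking each against the rules leaves 6 sequences.
Count = 6.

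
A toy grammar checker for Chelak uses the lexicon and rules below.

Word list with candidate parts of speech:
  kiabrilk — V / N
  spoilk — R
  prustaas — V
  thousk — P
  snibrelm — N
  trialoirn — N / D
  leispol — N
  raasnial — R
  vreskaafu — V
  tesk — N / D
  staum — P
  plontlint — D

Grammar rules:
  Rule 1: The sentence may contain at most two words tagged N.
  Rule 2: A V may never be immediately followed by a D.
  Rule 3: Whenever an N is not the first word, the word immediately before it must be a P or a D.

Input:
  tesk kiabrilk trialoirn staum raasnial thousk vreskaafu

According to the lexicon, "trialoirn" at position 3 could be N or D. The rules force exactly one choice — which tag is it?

Candidates per position — 1:tesk {N,D}; 2:kiabrilk {V,N}; 3:trialoirn {N,D}; 4:staum {P}; 5:raasnial {R}; 6:thousk {P}; 7:vreskaafu {V}.
Word 3 cannot be N — rule 3 would then fail for every completion. It is D.
Word 2 cannot be V — rule 2 would then fail for every completion. It is N.
Word 1 cannot be N — rule 3 would then fail for every completion. It is D.
That leaves exactly one tagging: D N D P R P V.
Rule-by-rule: rule 1 ok; rule 2 ok; rule 3 ok.

D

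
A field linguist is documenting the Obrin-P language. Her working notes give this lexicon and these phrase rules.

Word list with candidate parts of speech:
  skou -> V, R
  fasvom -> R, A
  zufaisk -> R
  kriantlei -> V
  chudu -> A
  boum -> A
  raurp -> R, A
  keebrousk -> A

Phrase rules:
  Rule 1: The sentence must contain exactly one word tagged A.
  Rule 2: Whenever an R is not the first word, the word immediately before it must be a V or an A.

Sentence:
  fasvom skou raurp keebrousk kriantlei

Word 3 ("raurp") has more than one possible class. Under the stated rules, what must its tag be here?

Candidates per position — 1:fasvom {R,A}; 2:skou {V,R}; 3:raurp {R,A}; 4:keebrousk {A}; 5:kriantlei {V}.
At position 1, choosing A makes rule 1 impossible to satisfy; hence R.
At position 2, choosing R makes rule 2 impossible to satisfy; hence V.
At position 3, choosing A makes rule 1 impossible to satisfy; hence R.
The unique satisfying tagging is: R V R A V.
Rule-by-rule: rule 1 ✓; rule 2 ✓.

R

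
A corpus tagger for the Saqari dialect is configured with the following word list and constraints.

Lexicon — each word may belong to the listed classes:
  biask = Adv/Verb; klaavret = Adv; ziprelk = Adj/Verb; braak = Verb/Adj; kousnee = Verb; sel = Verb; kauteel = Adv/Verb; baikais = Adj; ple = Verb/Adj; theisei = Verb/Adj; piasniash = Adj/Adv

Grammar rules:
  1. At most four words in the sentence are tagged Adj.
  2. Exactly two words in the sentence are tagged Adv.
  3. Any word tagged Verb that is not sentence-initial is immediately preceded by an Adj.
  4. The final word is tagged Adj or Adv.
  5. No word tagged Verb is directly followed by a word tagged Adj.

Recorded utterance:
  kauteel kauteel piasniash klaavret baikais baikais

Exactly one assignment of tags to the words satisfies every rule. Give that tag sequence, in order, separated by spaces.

Verb Adv Adj Adv Adj Adj

Candidates per position — 1:kauteel {Adv,Verb}; 2:kauteel {Adv,Verb}; 3:piasniash {Adj,Adv}; 4:klaavret {Adv}; 5:baikais {Adj}; 6:baikais {Adj}.
Position 2: tagging it Verb would leave rule 3 unsatisfiable, so it must be Adv.
Position 3: tagging it Adv would leave rule 2 unsatisfiable, so it must be Adj.
Position 1: tagging it Adv would leave rule 2 unsatisfiable, so it must be Verb.
So the tagging must be: Verb Adv Adj Adv Adj Adj.
Check: rule 1 ok; rule 2 ok; rule 3 ok; rule 4 ok; rule 5 ok.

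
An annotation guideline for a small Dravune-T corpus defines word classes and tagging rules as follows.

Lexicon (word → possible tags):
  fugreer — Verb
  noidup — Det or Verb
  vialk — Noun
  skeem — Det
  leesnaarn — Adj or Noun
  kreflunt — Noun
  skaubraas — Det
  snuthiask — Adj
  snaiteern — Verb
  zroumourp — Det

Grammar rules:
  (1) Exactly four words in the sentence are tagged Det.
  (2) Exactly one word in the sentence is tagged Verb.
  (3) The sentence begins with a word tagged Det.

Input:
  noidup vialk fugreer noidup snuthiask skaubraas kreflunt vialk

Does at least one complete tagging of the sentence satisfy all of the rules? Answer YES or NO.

NO

Candidates per position — 1:noidup {Det,Verb}; 2:vialk {Noun}; 3:fugreer {Verb}; 4:noidup {Det,Verb}; 5:snuthiask {Adj}; 6:skaubraas {Det}; 7:kreflunt {Noun}; 8:vialk {Noun}.
Rule 1 cannot be satisfied by any choice of tags from the lexicon.
So there is no consistent tagging.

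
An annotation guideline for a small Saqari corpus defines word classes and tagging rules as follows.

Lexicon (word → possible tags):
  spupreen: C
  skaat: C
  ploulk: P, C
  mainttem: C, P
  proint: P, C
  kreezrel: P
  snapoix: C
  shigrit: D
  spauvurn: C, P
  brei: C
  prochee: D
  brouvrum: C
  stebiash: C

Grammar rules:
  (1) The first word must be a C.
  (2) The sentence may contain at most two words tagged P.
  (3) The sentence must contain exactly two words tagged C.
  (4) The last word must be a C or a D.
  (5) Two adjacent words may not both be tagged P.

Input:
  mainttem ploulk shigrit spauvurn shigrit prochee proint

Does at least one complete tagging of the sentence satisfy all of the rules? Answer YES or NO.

YES

Candidates per position — 1:mainttem {C,P}; 2:ploulk {P,C}; 3:shigrit {D}; 4:spauvurn {C,P}; 5:shigrit {D}; 6:prochee {D}; 7:proint {P,C}.
One satisfying assignment: C P D P D D C.
Rule-by-rule: rule 1 holds; rule 2 holds; rule 3 holds; rule 4 holds; rule 5 holds.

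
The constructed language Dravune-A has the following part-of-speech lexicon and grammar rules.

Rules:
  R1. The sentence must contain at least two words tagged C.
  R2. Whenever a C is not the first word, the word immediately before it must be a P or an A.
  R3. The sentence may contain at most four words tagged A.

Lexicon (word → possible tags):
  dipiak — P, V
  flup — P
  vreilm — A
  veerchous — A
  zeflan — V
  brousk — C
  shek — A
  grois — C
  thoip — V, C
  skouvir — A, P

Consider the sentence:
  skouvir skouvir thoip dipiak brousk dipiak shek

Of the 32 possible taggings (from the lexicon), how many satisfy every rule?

Candidates per position — 1:skouvir {A,P}; 2:skouvir {A,P}; 3:thoip {V,C}; 4:dipiak {P,V}; 5:brousk {C}; 6:dipiak {P,V}; 7:shek {A}.
There are 32 candidate sequences in total.
Checking each against the rules leaves 8 sequences.
Count = 8.

8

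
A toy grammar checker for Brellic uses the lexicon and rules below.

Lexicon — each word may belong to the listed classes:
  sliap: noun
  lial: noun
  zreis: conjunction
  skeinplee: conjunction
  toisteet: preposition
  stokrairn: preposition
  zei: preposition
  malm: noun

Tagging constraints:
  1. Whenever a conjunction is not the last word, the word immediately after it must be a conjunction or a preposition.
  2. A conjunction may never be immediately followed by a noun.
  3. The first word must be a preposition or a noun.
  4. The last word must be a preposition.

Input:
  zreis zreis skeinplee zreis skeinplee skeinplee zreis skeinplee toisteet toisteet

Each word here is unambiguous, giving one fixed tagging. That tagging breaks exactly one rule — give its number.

Fixed tagging: conjunction conjunction conjunction conjunction conjunction conjunction conjunction conjunction preposition preposition.
Rule check: R1 ok, R2 ok, R3 fails, R4 ok.
Only rule 3 fails.

3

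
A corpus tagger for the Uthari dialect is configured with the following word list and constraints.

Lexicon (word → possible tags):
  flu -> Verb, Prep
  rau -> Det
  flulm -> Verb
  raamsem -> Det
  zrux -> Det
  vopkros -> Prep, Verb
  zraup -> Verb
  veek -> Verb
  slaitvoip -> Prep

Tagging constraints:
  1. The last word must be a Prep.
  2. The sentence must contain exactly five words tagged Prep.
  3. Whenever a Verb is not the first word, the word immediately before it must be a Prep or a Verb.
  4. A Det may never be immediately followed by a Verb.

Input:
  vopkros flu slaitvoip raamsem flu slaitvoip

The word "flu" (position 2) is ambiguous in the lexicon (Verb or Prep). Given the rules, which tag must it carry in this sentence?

Candidates per position — 1:vopkros {Prep,Verb}; 2:flu {Verb,Prep}; 3:slaitvoip {Prep}; 4:raamsem {Det}; 5:flu {Verb,Prep}; 6:slaitvoip {Prep}.
If word 1 were Verb, no tagging could satisfy rule 2; so word 1 is Prep.
If word 2 were Verb, no tagging could satisfy rule 2; so word 2 is Prep.
If word 5 were Verb, no tagging could satisfy rule 2; so word 5 is Prep.
That leaves exactly one tagging: Prep Prep Prep Det Prep Prep.
Rule-by-rule: rule 1 satisfied; rule 2 satisfied; rule 3 satisfied; rule 4 satisfied.

Prep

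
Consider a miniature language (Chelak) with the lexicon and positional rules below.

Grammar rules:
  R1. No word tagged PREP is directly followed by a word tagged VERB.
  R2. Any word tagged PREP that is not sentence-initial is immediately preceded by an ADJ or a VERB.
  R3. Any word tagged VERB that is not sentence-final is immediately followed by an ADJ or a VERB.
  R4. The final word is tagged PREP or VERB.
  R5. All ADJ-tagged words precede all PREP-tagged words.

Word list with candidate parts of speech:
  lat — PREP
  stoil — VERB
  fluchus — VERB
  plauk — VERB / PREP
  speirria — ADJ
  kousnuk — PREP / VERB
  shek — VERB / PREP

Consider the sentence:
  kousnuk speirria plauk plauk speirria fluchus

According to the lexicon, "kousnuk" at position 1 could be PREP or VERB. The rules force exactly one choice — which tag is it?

VERB

Candidates per position — 1:kousnuk {PREP,VERB}; 2:speirria {ADJ}; 3:plauk {VERB,PREP}; 4:plauk {VERB,PREP}; 5:speirria {ADJ}; 6:fluchus {VERB}.
Word 1 cannot be PREP — rule 5 would then fail for every completion. It is VERB.
Word 3 cannot be PREP — rule 5 would then fail for every completion. It is VERB.
Word 4 cannot be PREP — rule 3 would then fail for every completion. It is VERB.
So the tagging must be: VERB ADJ VERB VERB ADJ VERB.
Rule-by-rule: rule 1 holds; rule 2 holds; rule 3 holds; rule 4 holds; rule 5 holds.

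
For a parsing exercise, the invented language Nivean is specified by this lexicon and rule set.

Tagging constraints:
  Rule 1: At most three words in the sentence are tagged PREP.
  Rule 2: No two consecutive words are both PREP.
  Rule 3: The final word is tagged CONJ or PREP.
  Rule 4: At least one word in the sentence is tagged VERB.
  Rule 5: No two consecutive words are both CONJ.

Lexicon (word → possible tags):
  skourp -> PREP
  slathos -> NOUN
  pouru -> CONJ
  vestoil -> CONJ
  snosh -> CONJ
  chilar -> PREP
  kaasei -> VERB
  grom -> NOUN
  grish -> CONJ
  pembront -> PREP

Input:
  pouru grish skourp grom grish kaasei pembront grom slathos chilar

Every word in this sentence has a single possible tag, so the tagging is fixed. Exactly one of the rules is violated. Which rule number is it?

5

Fixed tagging: CONJ CONJ PREP NOUN CONJ VERB PREP NOUN NOUN PREP.
Rule check: R1 holds, R2 holds, R3 holds, R4 holds, R5 violated.
Only rule 5 fails.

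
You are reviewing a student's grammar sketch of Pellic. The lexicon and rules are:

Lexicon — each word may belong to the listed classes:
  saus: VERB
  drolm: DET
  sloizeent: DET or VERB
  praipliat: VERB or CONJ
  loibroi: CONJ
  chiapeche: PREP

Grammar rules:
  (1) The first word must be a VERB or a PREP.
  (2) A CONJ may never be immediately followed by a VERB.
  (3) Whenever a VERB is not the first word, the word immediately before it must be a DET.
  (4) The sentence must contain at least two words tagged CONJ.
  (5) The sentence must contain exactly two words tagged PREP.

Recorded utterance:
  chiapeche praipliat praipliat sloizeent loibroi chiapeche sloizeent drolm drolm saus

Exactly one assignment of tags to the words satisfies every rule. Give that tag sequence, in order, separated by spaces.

Candidates per position — 1:chiapeche {PREP}; 2:praipliat {VERB,CONJ}; 3:praipliat {VERB,CONJ}; 4:sloizeent {DET,VERB}; 5:loibroi {CONJ}; 6:chiapeche {PREP}; 7:sloizeent {DET,VERB}; 8:drolm {DET}; 9:drolm {DET}; 10:saus {VERB}.
At position 2, choosing VERB makes rule 3 impossible to satisfy; hence CONJ.
At position 3, choosing VERB makes rule 2 impossible to satisfy; hence CONJ.
At position 4, choosing VERB makes rule 2 impossible to satisfy; hence DET.
At position 7, choosing VERB makes rule 3 impossible to satisfy; hence DET.
That leaves exactly one tagging: PREP CONJ CONJ DET CONJ PREP DET DET DET VERB.
Verifying each rule — rule 1 holds; rule 2 holds; rule 3 holds; rule 4 holds; rule 5 holds.

PREP CONJ CONJ DET CONJ PREP DET DET DET VERB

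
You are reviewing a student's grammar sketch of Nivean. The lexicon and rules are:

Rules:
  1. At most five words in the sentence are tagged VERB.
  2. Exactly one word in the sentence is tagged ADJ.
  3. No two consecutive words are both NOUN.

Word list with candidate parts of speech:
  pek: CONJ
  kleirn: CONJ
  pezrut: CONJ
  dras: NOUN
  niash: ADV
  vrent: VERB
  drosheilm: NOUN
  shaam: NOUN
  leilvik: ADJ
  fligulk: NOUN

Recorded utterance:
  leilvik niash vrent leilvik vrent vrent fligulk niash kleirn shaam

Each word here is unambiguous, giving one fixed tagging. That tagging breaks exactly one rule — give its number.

2

Fixed tagging: ADJ ADV VERB ADJ VERB VERB NOUN ADV CONJ NOUN.
Rule check: R1 ✓, R2 ✗, R3 ✓.
Only rule 2 fails.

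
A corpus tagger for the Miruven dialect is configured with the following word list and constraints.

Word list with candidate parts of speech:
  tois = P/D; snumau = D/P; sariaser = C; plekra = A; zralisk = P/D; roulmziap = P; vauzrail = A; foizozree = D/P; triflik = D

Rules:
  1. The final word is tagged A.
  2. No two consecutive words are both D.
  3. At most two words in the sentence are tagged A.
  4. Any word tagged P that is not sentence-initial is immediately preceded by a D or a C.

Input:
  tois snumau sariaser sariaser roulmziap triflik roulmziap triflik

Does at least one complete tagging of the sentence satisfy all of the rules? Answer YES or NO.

Candidates per position — 1:tois {P,D}; 2:snumau {D,P}; 3:sariaser {C}; 4:sariaser {C}; 5:roulmziap {P}; 6:triflik {D}; 7:roulmziap {P}; 8:triflik {D}.
Rule 1 cannot be satisfied by any choice of tags from the lexicon.
So there is no consistent tagging.

NO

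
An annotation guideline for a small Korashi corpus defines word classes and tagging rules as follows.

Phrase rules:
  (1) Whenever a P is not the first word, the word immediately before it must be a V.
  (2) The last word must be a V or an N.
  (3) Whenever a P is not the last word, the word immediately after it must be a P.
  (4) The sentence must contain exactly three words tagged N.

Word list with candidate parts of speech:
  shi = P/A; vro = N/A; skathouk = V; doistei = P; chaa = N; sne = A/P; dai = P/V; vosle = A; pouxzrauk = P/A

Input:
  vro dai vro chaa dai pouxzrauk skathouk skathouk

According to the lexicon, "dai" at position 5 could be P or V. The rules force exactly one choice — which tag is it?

Candidates per position — 1:vro {N,A}; 2:dai {P,V}; 3:vro {N,A}; 4:chaa {N}; 5:dai {P,V}; 6:pouxzrauk {P,A}; 7:skathouk {V}; 8:skathouk {V}.
Position 1: A is ruled out by rule 4; that leaves N.
Position 2: P is ruled out by rule 1; that leaves V.
Position 3: A is ruled out by rule 4; that leaves N.
Position 5: P is ruled out by rule 1; that leaves V.
Position 6: P is ruled out by rule 3; that leaves A.
That leaves exactly one tagging: N V N N V A V V.
Verifying each rule — rule 1 ok; rule 2 ok; rule 3 ok; rule 4 ok.

V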